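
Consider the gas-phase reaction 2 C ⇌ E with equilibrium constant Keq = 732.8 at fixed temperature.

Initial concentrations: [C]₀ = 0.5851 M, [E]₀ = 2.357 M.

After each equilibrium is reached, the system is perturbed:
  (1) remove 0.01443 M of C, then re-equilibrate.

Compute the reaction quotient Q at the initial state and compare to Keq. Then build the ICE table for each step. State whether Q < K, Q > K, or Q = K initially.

Q₀ = 6.885 vs Keq = 732.8 ⇒ Q<K, forward
Step 1:
                   C          E
  Initial     0.5851      2.357
  Change     -0.5253     0.2627
  Equil      0.05979       2.62
  solve Keq expr → x = 0.2627; check Q = 732.8
Then remove 0.01443 M of C.
Step 2:
                   C          E
  Initial    0.04536       2.62
  Change     0.01435  -0.007174
  Equil      0.05971      2.612
  solve Keq expr → x = -0.007174; check Q = 732.8

Q₀ = 6.885; Q < K (proceeds forward)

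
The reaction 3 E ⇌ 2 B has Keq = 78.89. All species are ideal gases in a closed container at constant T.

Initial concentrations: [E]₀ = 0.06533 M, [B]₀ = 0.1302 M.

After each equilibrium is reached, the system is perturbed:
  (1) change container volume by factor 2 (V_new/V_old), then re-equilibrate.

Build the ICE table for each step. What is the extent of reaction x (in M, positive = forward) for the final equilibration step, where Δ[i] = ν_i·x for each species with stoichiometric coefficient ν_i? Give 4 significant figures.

Q₀ = 60.8 vs Keq = 78.89 ⇒ Q<K, forward
Step 1:
                    E           B
  init        0.06533      0.1302
  Δ         -0.004514    0.003009
  eq          0.06082      0.1332
  solve Keq expr → x = 0.001505; check Q = 78.89
Then change container volume by factor 2 (V_new/V_old).
Step 2:
                    E           B
  init        0.03041      0.0666
  Δ          0.006281   -0.004187
  eq          0.03669     0.06242
  solve Keq expr → x = -0.002094; check Q = 78.89

x = -0.002094 M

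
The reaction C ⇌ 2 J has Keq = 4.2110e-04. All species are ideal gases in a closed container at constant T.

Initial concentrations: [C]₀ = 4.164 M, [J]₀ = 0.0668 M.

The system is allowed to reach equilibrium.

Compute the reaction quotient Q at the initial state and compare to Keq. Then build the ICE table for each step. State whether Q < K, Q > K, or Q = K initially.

Q₀ = 0.001072; Q > K (proceeds reverse)

Q₀ = 0.001072 vs Keq = 4.2110e-04 ⇒ Q>K, reverse
Step 1:
                  C         J
  init        4.164    0.0668
  Δ         0.01243  -0.02486
  eq          4.176   0.04194
  solve Keq expr → x = -0.01243; check Q = 4.2110e-04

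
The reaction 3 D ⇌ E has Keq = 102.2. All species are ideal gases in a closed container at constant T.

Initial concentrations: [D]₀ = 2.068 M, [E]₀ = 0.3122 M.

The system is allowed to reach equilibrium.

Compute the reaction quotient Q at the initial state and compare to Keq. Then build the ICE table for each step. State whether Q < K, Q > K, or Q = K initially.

Q₀ = 0.0353 vs Keq = 102.2 ⇒ Q<K, forward
Step 1:
                   D          E
  init         2.068     0.3122
  Δ           -1.859     0.6197
  eq          0.2089     0.9319
  solve Keq expr → x = 0.6197; check Q = 102.2

Q₀ = 0.0353; Q < K (proceeds forward)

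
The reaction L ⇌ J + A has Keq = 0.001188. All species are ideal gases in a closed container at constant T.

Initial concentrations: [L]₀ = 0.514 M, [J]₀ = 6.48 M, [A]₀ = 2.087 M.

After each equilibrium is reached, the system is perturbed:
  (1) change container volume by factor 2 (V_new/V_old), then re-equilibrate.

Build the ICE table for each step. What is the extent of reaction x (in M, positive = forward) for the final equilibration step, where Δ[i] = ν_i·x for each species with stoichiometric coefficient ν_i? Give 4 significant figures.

Q₀ = 26.31 vs Keq = 0.001188 ⇒ Q>K, reverse
Step 1:
                  L         J         A
  init        0.514      6.48     2.087
  Δ           2.086    -2.086    -2.086
  eq            2.6     4.394 7.0309e-04
  solve Keq expr → x = -2.086; check Q = 0.001188
Then change container volume by factor 2 (V_new/V_old).
Step 2:
                  L         J         A
  init          1.3     2.197 3.5154e-04
  Δ       -3.5124e-04 3.5124e-04 3.5124e-04
  eq            1.3     2.197 7.0278e-04
  solve Keq expr → x = 3.5124e-04; check Q = 0.001188

x = 3.5124e-04 M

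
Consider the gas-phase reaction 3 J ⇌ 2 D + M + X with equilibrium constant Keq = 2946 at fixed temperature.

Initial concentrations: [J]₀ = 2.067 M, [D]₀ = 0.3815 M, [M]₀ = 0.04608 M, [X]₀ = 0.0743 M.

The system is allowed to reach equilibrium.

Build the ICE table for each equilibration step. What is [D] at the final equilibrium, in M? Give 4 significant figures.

[D]_eq = 1.706 M

Q₀ = 5.6425e-05 vs Keq = 2946 ⇒ Q<K, forward
Step 1:
                  J         D         M         X
  init        2.067    0.3815   0.04608    0.0743
  Δ          -1.987     1.325    0.6623    0.6623
  eq        0.08018     1.706    0.7084    0.7366
  solve Keq expr → x = 0.6623; check Q = 2946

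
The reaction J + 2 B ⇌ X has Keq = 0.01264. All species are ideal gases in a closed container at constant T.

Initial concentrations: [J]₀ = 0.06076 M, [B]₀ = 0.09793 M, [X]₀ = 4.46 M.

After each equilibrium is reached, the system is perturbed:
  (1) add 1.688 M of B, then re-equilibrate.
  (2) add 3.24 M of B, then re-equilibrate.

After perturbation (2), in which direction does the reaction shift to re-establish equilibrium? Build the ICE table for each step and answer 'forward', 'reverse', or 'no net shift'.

Q₀ = 7654 vs Keq = 0.01264 ⇒ Q>K, reverse
Step 1:
                  J         B         X
  I         0.06076   0.09793      4.46
  C           3.009     6.018    -3.009
  E            3.07     6.116     1.451
  solve Keq expr → x = -3.009; check Q = 0.01264
Then add 1.688 M of B.
Step 2:
                  J         B         X
  I            3.07     7.804     1.451
  C         -0.3247   -0.6494    0.3247
  E           2.745     7.154     1.776
  solve Keq expr → x = 0.3247; check Q = 0.01264
Then add 3.24 M of B.
Step 3:
                  J         B         X
  I           2.745     10.39     1.776
  C         -0.5727    -1.145    0.5727
  E           2.172     9.249     2.349
  solve Keq expr → x = 0.5727; check Q = 0.01264

Direction: forward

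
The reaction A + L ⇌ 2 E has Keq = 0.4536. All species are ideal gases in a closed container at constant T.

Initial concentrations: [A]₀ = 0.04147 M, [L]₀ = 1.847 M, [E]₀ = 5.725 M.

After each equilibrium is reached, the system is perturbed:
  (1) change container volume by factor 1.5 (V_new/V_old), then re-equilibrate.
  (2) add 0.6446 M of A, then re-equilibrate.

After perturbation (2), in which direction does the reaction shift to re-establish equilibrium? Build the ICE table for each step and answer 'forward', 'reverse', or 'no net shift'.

Direction: forward

Q₀ = 427.9 vs Keq = 0.4536 ⇒ Q>K, reverse
Step 1:
                   A          L          E
  I          0.04147      1.847      5.725
  C             1.94       1.94      -3.88
  E            1.981      3.787      1.845
  solve Keq expr → x = -1.94; check Q = 0.4536
Then change container volume by factor 1.5 (V_new/V_old).
Step 2:
                   A          L          E
  I            1.321      2.525       1.23
  C                0          0          0
  E            1.321      2.525       1.23
  solve Keq expr → x = 0; check Q = 0.4536
Then add 0.6446 M of A.
Step 3:
                   A          L          E
  I            1.966      2.525       1.23
  C          -0.1009    -0.1009     0.2018
  E            1.865      2.424      1.432
  solve Keq expr → x = 0.1009; check Q = 0.4536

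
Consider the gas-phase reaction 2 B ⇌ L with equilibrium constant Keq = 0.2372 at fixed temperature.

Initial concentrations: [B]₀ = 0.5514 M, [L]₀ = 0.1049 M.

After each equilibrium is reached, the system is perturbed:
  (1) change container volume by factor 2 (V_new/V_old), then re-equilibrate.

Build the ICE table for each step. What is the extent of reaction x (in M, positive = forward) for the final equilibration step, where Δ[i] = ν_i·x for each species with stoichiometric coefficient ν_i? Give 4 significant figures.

Q₀ = 0.345 vs Keq = 0.2372 ⇒ Q>K, reverse
Step 1:
                   B          L
  Initial     0.5514     0.1049
  Change     0.04248   -0.02124
  Equil       0.5939    0.08366
  solve Keq expr → x = -0.02124; check Q = 0.2372
Then change container volume by factor 2 (V_new/V_old).
Step 2:
                   B          L
  Initial     0.2969    0.04183
  Change     0.03225   -0.01613
  Equil       0.3292     0.0257
  solve Keq expr → x = -0.01613; check Q = 0.2372

x = -0.01613 M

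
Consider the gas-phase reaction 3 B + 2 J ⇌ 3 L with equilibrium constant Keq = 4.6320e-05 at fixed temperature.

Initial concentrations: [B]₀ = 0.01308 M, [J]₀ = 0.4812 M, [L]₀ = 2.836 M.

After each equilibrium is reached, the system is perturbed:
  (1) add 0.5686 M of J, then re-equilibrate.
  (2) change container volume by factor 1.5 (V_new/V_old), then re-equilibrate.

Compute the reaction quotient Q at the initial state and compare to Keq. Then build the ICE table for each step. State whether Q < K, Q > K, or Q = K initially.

Q₀ = 4.4019e+07 vs Keq = 4.6320e-05 ⇒ Q>K, reverse
Step 1:
                    B           J           L
  Initial     0.01308      0.4812       2.836
  Change         2.67        1.78       -2.67
  Equil         2.683       2.261       0.166
  solve Keq expr → x = -0.89; check Q = 4.6320e-05
Then add 0.5686 M of J.
Step 2:
                    B           J           L
  Initial       2.683        2.83       0.166
  Change      -0.0243     -0.0162      0.0243
  Equil         2.659       2.814      0.1903
  solve Keq expr → x = 0.0081; check Q = 4.6320e-05
Then change container volume by factor 1.5 (V_new/V_old).
Step 3:
                    B           J           L
  Initial       1.773       1.876      0.1269
  Change      0.02788     0.01859    -0.02788
  Equil           1.8       1.894     0.09899
  solve Keq expr → x = -0.009293; check Q = 4.6320e-05

Q₀ = 4.4019e+07; Q > K (proceeds reverse)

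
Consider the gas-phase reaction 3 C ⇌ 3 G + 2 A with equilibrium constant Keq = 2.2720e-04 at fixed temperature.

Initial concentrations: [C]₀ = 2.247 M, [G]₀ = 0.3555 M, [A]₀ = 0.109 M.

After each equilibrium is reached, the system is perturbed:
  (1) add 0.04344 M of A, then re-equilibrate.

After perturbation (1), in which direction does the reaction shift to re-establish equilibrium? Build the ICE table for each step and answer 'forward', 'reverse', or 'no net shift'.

Direction: reverse

Q₀ = 4.7050e-05 vs Keq = 2.2720e-04 ⇒ Q<K, forward
Step 1:
                    C           G           A
  init          2.247      0.3555       0.109
  Δ          -0.08368     0.08368     0.05579
  eq            2.163      0.4392      0.1648
  solve Keq expr → x = 0.02789; check Q = 2.2720e-04
Then add 0.04344 M of A.
Step 2:
                    C           G           A
  init          2.163      0.4392      0.2082
  Δ           0.03079    -0.03079    -0.02052
  eq            2.194      0.4084      0.1877
  solve Keq expr → x = -0.01026; check Q = 2.2720e-04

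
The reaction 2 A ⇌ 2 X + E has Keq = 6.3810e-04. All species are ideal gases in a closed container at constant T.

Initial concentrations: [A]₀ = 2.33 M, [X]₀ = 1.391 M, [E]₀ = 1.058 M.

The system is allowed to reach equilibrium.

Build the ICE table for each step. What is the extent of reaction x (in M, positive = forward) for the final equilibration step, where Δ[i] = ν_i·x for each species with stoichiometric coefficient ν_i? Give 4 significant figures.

Q₀ = 0.3771 vs Keq = 6.3810e-04 ⇒ Q>K, reverse
Step 1:
                   A          X          E
  I             2.33      1.391      1.058
  C            1.253     -1.253    -0.6266
  E            3.583     0.1378     0.4314
  solve Keq expr → x = -0.6266; check Q = 6.3810e-04

x = -0.6266 M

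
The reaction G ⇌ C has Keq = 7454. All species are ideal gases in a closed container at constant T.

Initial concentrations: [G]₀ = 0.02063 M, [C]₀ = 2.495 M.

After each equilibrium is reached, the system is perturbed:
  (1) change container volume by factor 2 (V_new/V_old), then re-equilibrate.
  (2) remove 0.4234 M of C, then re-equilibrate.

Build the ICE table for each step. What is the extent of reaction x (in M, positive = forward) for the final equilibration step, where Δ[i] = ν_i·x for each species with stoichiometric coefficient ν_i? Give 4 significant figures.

x = 5.6794e-05 M

Q₀ = 120.9 vs Keq = 7454 ⇒ Q<K, forward
Step 1:
                  G         C
  init      0.02063     2.495
  Δ        -0.02029   0.02029
  eq      3.3744e-04     2.515
  solve Keq expr → x = 0.02029; check Q = 7454
Then change container volume by factor 2 (V_new/V_old).
Step 2:
                  G         C
  init    1.6872e-04     1.258
  Δ               0         0
  eq      1.6872e-04     1.258
  solve Keq expr → x = 0; check Q = 7454
Then remove 0.4234 M of C.
Step 3:
                  G         C
  init    1.6872e-04    0.8342
  Δ       -5.6794e-05 5.6794e-05
  eq      1.1193e-04    0.8343
  solve Keq expr → x = 5.6794e-05; check Q = 7454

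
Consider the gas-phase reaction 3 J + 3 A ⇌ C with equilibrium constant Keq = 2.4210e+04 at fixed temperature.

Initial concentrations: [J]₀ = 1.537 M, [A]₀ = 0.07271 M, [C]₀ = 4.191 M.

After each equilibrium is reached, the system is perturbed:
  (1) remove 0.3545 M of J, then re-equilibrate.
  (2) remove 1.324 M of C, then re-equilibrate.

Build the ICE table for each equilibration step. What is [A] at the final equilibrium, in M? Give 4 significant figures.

Q₀ = 3003 vs Keq = 2.4210e+04 ⇒ Q<K, forward
Step 1:
                   J          A          C
  Initial      1.537    0.07271      4.191
  Change    -0.03556   -0.03556    0.01185
  Equil        1.501    0.03715      4.203
  solve Keq expr → x = 0.01185; check Q = 2.4210e+04
Then remove 0.3545 M of J.
Step 2:
                   J          A          C
  Initial      1.147    0.03715      4.203
  Change     0.01101    0.01101  -0.003669
  Equil        1.158    0.04816      4.199
  solve Keq expr → x = -0.003669; check Q = 2.4210e+04
Then remove 1.324 M of C.
Step 3:
                   J          A          C
  Initial      1.158    0.04816      2.875
  Change   -0.005501  -0.005501   0.001834
  Equil        1.152    0.04266      2.877
  solve Keq expr → x = 0.001834; check Q = 2.4210e+04

[A]_eq = 0.04266 M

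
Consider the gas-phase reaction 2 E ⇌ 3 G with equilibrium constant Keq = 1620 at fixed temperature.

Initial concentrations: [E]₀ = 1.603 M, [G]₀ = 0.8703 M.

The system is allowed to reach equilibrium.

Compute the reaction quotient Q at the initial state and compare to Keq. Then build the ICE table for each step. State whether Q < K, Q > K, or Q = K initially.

Q₀ = 0.2565 vs Keq = 1620 ⇒ Q<K, forward
Step 1:
                    E           G
  init          1.603      0.8703
  Δ            -1.469       2.204
  eq           0.1339       3.074
  solve Keq expr → x = 0.7345; check Q = 1620

Q₀ = 0.2565; Q < K (proceeds forward)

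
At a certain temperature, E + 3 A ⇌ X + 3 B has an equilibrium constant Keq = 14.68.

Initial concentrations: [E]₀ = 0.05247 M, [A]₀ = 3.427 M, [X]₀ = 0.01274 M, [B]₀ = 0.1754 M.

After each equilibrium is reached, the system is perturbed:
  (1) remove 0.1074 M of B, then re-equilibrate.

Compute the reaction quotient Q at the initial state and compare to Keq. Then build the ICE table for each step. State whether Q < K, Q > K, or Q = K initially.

Q₀ = 3.2554e-05 vs Keq = 14.68 ⇒ Q<K, forward
Step 1:
                   E          A          X          B
  I          0.05247      3.427    0.01274     0.1754
  C         -0.05247    -0.1574    0.05247     0.1574
  E       4.6839e-06       3.27    0.06521     0.3328
  solve Keq expr → x = 0.05247; check Q = 14.68
Then remove 0.1074 M of B.
Step 2:
                   E          A          X          B
  I       4.6839e-06       3.27    0.06521     0.2254
  C       -3.2284e-06 -9.6853e-06 3.2284e-06 9.6853e-06
  E       1.4554e-06       3.27    0.06521     0.2254
  solve Keq expr → x = 3.2284e-06; check Q = 14.68

Q₀ = 3.2554e-05; Q < K (proceeds forward)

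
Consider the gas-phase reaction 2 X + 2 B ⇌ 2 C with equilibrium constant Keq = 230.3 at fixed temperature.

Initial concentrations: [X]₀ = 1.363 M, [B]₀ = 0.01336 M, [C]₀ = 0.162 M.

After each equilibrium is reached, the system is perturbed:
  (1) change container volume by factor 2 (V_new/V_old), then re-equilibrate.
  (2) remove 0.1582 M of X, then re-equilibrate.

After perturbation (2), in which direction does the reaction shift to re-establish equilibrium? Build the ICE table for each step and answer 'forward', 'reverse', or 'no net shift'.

Q₀ = 79.15 vs Keq = 230.3 ⇒ Q<K, forward
Step 1:
                   X          B          C
  I            1.363    0.01336      0.162
  C        -0.005243  -0.005243   0.005243
  E            1.358   0.008117     0.1672
  solve Keq expr → x = 0.002622; check Q = 230.3
Then change container volume by factor 2 (V_new/V_old).
Step 2:
                   X          B          C
  I           0.6789   0.004058    0.08362
  C         0.003661   0.003661  -0.003661
  E           0.6825    0.00772    0.07996
  solve Keq expr → x = -0.001831; check Q = 230.3
Then remove 0.1582 M of X.
Step 3:
                   X          B          C
  I           0.5243    0.00772    0.07996
  C         0.002035   0.002035  -0.002035
  E           0.5264   0.009755    0.07792
  solve Keq expr → x = -0.001018; check Q = 230.3

Direction: reverse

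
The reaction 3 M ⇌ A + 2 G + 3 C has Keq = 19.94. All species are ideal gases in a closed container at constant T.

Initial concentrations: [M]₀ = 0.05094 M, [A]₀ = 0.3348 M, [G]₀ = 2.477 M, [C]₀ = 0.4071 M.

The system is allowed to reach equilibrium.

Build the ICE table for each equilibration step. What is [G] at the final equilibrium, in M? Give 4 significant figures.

Q₀ = 1048 vs Keq = 19.94 ⇒ Q>K, reverse
Step 1:
                    M           A           G           C
  init        0.05094      0.3348       2.477      0.4071
  Δ           0.09052    -0.03017    -0.06035    -0.09052
  eq           0.1415      0.3046       2.417      0.3166
  solve Keq expr → x = -0.03017; check Q = 19.94

[G]_eq = 2.417 M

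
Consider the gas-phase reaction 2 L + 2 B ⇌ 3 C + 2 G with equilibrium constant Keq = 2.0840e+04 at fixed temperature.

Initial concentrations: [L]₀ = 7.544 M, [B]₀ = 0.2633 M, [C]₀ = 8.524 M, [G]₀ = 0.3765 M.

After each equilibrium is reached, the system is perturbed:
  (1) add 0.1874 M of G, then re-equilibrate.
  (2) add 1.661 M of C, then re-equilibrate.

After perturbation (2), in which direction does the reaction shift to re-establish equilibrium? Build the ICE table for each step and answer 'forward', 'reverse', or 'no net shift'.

Direction: reverse

Q₀ = 22.25 vs Keq = 2.0840e+04 ⇒ Q<K, forward
Step 1:
                    L           B           C           G
  I             7.544      0.2633       8.524      0.3765
  C           -0.2476     -0.2476      0.3714      0.2476
  E             7.296     0.01572       8.895      0.6241
  solve Keq expr → x = 0.1238; check Q = 2.0840e+04
Then add 0.1874 M of G.
Step 2:
                    L           B           C           G
  I             7.296     0.01572       8.895      0.8115
  C          0.004569    0.004569   -0.006853   -0.004569
  E             7.301     0.02029       8.889      0.8069
  solve Keq expr → x = -0.002284; check Q = 2.0840e+04
Then add 1.661 M of C.
Step 3:
                    L           B           C           G
  I             7.301     0.02029       10.55      0.8069
  C          0.005707    0.005707   -0.008561   -0.005707
  E             7.307       0.026       10.54      0.8012
  solve Keq expr → x = -0.002854; check Q = 2.0840e+04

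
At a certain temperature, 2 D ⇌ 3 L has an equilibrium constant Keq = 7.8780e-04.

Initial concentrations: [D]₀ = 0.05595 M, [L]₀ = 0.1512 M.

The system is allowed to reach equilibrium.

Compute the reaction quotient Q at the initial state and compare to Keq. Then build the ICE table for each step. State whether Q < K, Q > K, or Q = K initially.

Q₀ = 1.104 vs Keq = 7.8780e-04 ⇒ Q>K, reverse
Step 1:
                   D          L
  Initial    0.05595     0.1512
  Change     0.08419    -0.1263
  Equil       0.1401    0.02492
  solve Keq expr → x = -0.04209; check Q = 7.8780e-04

Q₀ = 1.104; Q > K (proceeds reverse)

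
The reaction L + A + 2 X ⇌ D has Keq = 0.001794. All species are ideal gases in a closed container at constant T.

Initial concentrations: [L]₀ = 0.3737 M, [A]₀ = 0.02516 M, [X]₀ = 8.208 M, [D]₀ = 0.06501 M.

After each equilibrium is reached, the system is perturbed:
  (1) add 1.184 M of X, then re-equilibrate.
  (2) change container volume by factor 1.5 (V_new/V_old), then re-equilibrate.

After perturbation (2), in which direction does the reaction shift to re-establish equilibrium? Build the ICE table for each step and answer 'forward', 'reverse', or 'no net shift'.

Q₀ = 0.1026 vs Keq = 0.001794 ⇒ Q>K, reverse
Step 1:
                    L           A           X           D
  init         0.3737     0.02516       8.208     0.06501
  Δ           0.06039     0.06039      0.1208    -0.06039
  eq           0.4341     0.08555       8.329    0.004621
  solve Keq expr → x = -0.06039; check Q = 0.001794
Then add 1.184 M of X.
Step 2:
                    L           A           X           D
  init         0.4341     0.08555       9.513    0.004621
  Δ         -0.001295   -0.001295    -0.00259    0.001295
  eq           0.4328     0.08425        9.51    0.005917
  solve Keq expr → x = 0.001295; check Q = 0.001794
Then change container volume by factor 1.5 (V_new/V_old).
Step 3:
                    L           A           X           D
  init         0.2885     0.05617        6.34    0.003944
  Δ          0.002706    0.002706    0.005412   -0.002706
  eq           0.2912     0.05887       6.346    0.001239
  solve Keq expr → x = -0.002706; check Q = 0.001794

Direction: reverse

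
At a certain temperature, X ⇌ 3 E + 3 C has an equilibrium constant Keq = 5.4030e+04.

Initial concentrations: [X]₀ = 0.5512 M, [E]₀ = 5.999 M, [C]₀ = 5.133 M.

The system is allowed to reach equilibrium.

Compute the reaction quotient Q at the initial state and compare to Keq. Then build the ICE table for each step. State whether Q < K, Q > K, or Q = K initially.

Q₀ = 5.2971e+04 vs Keq = 5.4030e+04 ⇒ Q<K, forward
Step 1:
                   X          E          C
  I           0.5512      5.999      5.133
  C        -0.003902    0.01171    0.01171
  E           0.5473      6.011      5.145
  solve Keq expr → x = 0.003902; check Q = 5.4030e+04

Q₀ = 5.2971e+04; Q < K (proceeds forward)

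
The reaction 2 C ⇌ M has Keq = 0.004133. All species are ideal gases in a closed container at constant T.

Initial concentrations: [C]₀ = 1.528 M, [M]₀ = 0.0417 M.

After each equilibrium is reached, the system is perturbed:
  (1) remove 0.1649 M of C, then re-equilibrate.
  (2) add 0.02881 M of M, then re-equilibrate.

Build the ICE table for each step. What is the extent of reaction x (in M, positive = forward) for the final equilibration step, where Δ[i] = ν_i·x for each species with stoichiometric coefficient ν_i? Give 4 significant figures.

x = -0.02813 M

Q₀ = 0.01786 vs Keq = 0.004133 ⇒ Q>K, reverse
Step 1:
                    C           M
  I             1.528      0.0417
  C           0.06249    -0.03124
  E              1.59     0.01046
  solve Keq expr → x = -0.03124; check Q = 0.004133
Then remove 0.1649 M of C.
Step 2:
                    C           M
  I             1.426     0.01046
  C          0.004016   -0.002008
  E              1.43    0.008447
  solve Keq expr → x = -0.002008; check Q = 0.004133
Then add 0.02881 M of M.
Step 3:
                    C           M
  I              1.43     0.03726
  C           0.05626    -0.02813
  E             1.486    0.009125
  solve Keq expr → x = -0.02813; check Q = 0.004133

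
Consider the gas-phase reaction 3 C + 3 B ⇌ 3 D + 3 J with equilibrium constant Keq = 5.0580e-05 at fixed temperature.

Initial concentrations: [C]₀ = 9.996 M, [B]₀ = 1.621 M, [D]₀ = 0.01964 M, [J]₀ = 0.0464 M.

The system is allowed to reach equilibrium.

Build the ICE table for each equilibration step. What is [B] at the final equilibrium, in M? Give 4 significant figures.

[B]_eq = 1.049 M

Q₀ = 1.7789e-13 vs Keq = 5.0580e-05 ⇒ Q<K, forward
Step 1:
                   C          B          D          J
  init         9.996      1.621    0.01964     0.0464
  Δ          -0.5718    -0.5718     0.5718     0.5718
  eq           9.424      1.049     0.5915     0.6182
  solve Keq expr → x = 0.1906; check Q = 5.0580e-05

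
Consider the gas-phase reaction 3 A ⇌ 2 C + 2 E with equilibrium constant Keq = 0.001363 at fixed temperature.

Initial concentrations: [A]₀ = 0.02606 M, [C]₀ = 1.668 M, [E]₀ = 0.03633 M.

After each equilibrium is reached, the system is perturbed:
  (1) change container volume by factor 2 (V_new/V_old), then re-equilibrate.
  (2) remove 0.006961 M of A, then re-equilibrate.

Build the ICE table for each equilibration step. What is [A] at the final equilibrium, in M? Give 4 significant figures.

Q₀ = 207.5 vs Keq = 0.001363 ⇒ Q>K, reverse
Step 1:
                   A          C          E
  init       0.02606      1.668    0.03633
  Δ          0.05373   -0.03582   -0.03582
  eq         0.07979      1.632 5.0981e-04
  solve Keq expr → x = -0.01791; check Q = 0.001363
Then change container volume by factor 2 (V_new/V_old).
Step 2:
                   A          C          E
  init        0.0399     0.8161 2.5490e-04
  Δ       -1.5516e-04 1.0344e-04 1.0344e-04
  eq         0.03974     0.8162 3.5834e-04
  solve Keq expr → x = 5.1719e-05; check Q = 0.001363
Then remove 0.006961 M of A.
Step 3:
                   A          C          E
  init       0.03278     0.8162 3.5834e-04
  Δ       1.3237e-04 -8.8244e-05 -8.8244e-05
  eq         0.03291     0.8161 2.7010e-04
  solve Keq expr → x = -4.4122e-05; check Q = 0.001363

[A]_eq = 0.03291 M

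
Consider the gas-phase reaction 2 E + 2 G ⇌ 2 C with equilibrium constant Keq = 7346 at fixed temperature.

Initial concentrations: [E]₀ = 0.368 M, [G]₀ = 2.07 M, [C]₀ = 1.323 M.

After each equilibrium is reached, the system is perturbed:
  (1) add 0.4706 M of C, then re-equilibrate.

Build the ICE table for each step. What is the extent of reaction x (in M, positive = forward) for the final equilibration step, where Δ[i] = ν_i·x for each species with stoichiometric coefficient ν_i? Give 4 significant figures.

Q₀ = 3.016 vs Keq = 7346 ⇒ Q<K, forward
Step 1:
                  E         G         C
  init        0.368      2.07     1.323
  Δ         -0.3566   -0.3566    0.3566
  eq        0.01144     1.713      1.68
  solve Keq expr → x = 0.1783; check Q = 7346
Then add 0.4706 M of C.
Step 2:
                  E         G         C
  init      0.01144     1.713      2.15
  Δ        0.003156  0.003156 -0.003156
  eq        0.01459     1.717     2.147
  solve Keq expr → x = -0.001578; check Q = 7346

x = -0.001578 M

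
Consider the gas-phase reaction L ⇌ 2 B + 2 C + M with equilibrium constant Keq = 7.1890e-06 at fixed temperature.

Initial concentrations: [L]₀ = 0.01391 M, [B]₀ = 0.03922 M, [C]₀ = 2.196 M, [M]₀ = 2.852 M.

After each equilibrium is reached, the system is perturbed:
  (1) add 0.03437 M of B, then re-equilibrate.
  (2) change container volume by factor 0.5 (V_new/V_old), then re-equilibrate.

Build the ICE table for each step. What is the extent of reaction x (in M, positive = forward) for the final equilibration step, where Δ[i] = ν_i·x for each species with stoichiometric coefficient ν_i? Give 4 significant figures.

x = -1.2701e-04 M

Q₀ = 1.521 vs Keq = 7.1890e-06 ⇒ Q>K, reverse
Step 1:
                    L           B           C           M
  Initial     0.01391     0.03922       2.196       2.852
  Change      0.01954    -0.03908    -0.03908    -0.01954
  Equil       0.03345  1.3509e-04       2.157       2.832
  solve Keq expr → x = -0.01954; check Q = 7.1890e-06
Then add 0.03437 M of B.
Step 2:
                    L           B           C           M
  Initial     0.03345     0.03451       2.157       2.832
  Change      0.01717    -0.03434    -0.03434    -0.01717
  Equil       0.05062  1.6938e-04       2.123       2.815
  solve Keq expr → x = -0.01717; check Q = 7.1890e-06
Then change container volume by factor 0.5 (V_new/V_old).
Step 3:
                    L           B           C           M
  Initial      0.1012  3.3877e-04       4.245       5.631
  Change   1.2701e-04 -2.5402e-04 -2.5402e-04 -1.2701e-04
  Equil        0.1014  8.4751e-05       4.245        5.63
  solve Keq expr → x = -1.2701e-04; check Q = 7.1890e-06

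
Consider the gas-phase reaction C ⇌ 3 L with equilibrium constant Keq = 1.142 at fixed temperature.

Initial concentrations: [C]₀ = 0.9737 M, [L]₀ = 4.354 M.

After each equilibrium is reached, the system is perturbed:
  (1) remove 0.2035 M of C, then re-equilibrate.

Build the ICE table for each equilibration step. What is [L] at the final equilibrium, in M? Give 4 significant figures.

[L]_eq = 1.271 M

Q₀ = 84.77 vs Keq = 1.142 ⇒ Q>K, reverse
Step 1:
                   C          L
  I           0.9737      4.354
  C            1.013      -3.04
  E            1.987      1.314
  solve Keq expr → x = -1.013; check Q = 1.142
Then remove 0.2035 M of C.
Step 2:
                   C          L
  I            1.784      1.314
  C          0.01436   -0.04309
  E            1.798      1.271
  solve Keq expr → x = -0.01436; check Q = 1.142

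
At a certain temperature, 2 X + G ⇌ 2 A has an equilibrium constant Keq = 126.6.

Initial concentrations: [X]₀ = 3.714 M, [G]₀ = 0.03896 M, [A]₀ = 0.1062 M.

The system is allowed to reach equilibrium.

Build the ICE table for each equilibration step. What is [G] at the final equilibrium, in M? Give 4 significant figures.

[G]_eq = 2.0244e-05 M

Q₀ = 0.02099 vs Keq = 126.6 ⇒ Q<K, forward
Step 1:
                  X         G         A
  I           3.714   0.03896    0.1062
  C        -0.07788  -0.03894   0.07788
  E           3.636 2.0244e-05    0.1841
  solve Keq expr → x = 0.03894; check Q = 126.6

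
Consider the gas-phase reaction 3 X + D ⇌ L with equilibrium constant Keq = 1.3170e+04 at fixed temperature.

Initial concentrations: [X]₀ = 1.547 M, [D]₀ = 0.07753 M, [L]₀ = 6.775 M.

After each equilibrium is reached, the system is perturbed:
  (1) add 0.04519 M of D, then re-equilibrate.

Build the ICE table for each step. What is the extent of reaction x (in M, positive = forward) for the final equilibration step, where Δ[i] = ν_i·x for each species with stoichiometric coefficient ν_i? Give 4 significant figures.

x = 0.0451 M

Q₀ = 23.6 vs Keq = 1.3170e+04 ⇒ Q<K, forward
Step 1:
                  X         D         L
  init        1.547   0.07753     6.775
  Δ         -0.2319   -0.0773    0.0773
  eq          1.315 2.2876e-04     6.852
  solve Keq expr → x = 0.0773; check Q = 1.3170e+04
Then add 0.04519 M of D.
Step 2:
                  X         D         L
  init        1.315   0.04542     6.852
  Δ         -0.1353   -0.0451    0.0451
  eq           1.18 3.1892e-04     6.897
  solve Keq expr → x = 0.0451; check Q = 1.3170e+04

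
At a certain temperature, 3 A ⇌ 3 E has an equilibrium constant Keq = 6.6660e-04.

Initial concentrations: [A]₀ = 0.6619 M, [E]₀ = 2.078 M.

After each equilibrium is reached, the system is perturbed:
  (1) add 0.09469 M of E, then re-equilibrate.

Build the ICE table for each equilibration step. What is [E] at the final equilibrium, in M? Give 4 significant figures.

[E]_eq = 0.2277 M

Q₀ = 30.94 vs Keq = 6.6660e-04 ⇒ Q>K, reverse
Step 1:
                  A         E
  init       0.6619     2.078
  Δ           1.858    -1.858
  eq           2.52    0.2201
  solve Keq expr → x = -0.6193; check Q = 6.6660e-04
Then add 0.09469 M of E.
Step 2:
                  A         E
  init         2.52    0.3148
  Δ         0.08708  -0.08708
  eq          2.607    0.2277
  solve Keq expr → x = -0.02903; check Q = 6.6660e-04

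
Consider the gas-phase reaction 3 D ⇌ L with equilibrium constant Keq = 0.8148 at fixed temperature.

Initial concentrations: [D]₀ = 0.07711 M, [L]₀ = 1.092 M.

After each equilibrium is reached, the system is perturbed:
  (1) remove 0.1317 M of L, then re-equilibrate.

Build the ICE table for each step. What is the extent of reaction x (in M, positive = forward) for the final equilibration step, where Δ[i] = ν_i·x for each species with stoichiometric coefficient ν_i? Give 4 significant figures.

x = 0.01686 M

Q₀ = 2382 vs Keq = 0.8148 ⇒ Q>K, reverse
Step 1:
                   D          L
  Initial    0.07711      1.092
  Change      0.9118    -0.3039
  Equil       0.9889     0.7881
  solve Keq expr → x = -0.3039; check Q = 0.8148
Then remove 0.1317 M of L.
Step 2:
                   D          L
  Initial     0.9889     0.6564
  Change    -0.05058    0.01686
  Equil       0.9384     0.6732
  solve Keq expr → x = 0.01686; check Q = 0.8148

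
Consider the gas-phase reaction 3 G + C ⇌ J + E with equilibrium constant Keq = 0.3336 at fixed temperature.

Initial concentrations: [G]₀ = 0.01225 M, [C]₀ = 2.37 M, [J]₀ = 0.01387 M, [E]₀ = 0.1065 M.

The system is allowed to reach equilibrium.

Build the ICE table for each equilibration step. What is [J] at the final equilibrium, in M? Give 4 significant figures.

Q₀ = 339.1 vs Keq = 0.3336 ⇒ Q>K, reverse
Step 1:
                  G         C         J         E
  init      0.01225      2.37   0.01387    0.1065
  Δ         0.03832   0.01277  -0.01277  -0.01277
  eq        0.05057     2.383  0.001097   0.09373
  solve Keq expr → x = -0.01277; check Q = 0.3336

[J]_eq = 0.001097 M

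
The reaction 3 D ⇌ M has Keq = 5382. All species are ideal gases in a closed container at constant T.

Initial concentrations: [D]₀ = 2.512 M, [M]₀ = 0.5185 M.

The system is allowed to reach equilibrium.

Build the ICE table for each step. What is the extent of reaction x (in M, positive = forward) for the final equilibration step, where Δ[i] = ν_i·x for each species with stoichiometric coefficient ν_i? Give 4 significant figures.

Q₀ = 0.03271 vs Keq = 5382 ⇒ Q<K, forward
Step 1:
                    D           M
  Initial       2.512      0.5185
  Change       -2.449      0.8164
  Equil       0.06283       1.335
  solve Keq expr → x = 0.8164; check Q = 5382

x = 0.8164 M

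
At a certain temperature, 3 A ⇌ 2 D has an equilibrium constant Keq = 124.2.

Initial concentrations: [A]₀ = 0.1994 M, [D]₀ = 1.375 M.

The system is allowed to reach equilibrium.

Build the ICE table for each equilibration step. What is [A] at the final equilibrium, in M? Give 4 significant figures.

[A]_eq = 0.2442 M

Q₀ = 238.5 vs Keq = 124.2 ⇒ Q>K, reverse
Step 1:
                    A           D
  init         0.1994       1.375
  Δ           0.04483    -0.02989
  eq           0.2442       1.345
  solve Keq expr → x = -0.01494; check Q = 124.2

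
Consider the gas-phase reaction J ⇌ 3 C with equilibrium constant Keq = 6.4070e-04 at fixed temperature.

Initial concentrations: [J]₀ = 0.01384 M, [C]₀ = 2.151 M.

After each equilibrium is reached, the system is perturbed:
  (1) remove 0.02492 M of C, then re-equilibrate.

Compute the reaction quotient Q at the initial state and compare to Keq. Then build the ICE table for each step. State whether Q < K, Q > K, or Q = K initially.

Q₀ = 719.1 vs Keq = 6.4070e-04 ⇒ Q>K, reverse
Step 1:
                  J         C
  I         0.01384     2.151
  C          0.6914    -2.074
  E          0.7053   0.07674
  solve Keq expr → x = -0.6914; check Q = 6.4070e-04
Then remove 0.02492 M of C.
Step 2:
                  J         C
  I          0.7053   0.05182
  C       -0.008207   0.02462
  E          0.6971   0.07644
  solve Keq expr → x = 0.008207; check Q = 6.4070e-04

Q₀ = 719.1; Q > K (proceeds reverse)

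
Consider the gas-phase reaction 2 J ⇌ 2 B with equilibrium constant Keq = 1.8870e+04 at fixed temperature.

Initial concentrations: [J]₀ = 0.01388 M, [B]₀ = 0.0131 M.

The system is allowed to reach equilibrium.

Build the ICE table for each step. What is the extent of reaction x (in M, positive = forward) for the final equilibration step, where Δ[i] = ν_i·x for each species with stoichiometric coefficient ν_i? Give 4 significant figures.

Q₀ = 0.8908 vs Keq = 1.8870e+04 ⇒ Q<K, forward
Step 1:
                  J         B
  init      0.01388    0.0131
  Δ        -0.01369   0.01369
  eq      1.9499e-04   0.02679
  solve Keq expr → x = 0.006843; check Q = 1.8870e+04

x = 0.006843 M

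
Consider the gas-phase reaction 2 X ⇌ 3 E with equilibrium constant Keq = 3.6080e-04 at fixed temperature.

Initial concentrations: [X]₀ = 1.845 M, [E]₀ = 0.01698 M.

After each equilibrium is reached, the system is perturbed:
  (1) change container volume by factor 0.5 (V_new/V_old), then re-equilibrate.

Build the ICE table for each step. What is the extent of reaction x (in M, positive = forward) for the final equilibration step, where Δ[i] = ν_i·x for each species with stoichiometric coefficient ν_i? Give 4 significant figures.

x = -0.01412 M

Q₀ = 1.4382e-06 vs Keq = 3.6080e-04 ⇒ Q<K, forward
Step 1:
                   X          E
  Initial      1.845    0.01698
  Change    -0.05856    0.08783
  Equil        1.786     0.1048
  solve Keq expr → x = 0.02928; check Q = 3.6080e-04
Then change container volume by factor 0.5 (V_new/V_old).
Step 2:
                   X          E
  Initial      3.573     0.2096
  Change     0.02825   -0.04237
  Equil        3.601     0.1673
  solve Keq expr → x = -0.01412; check Q = 3.6080e-04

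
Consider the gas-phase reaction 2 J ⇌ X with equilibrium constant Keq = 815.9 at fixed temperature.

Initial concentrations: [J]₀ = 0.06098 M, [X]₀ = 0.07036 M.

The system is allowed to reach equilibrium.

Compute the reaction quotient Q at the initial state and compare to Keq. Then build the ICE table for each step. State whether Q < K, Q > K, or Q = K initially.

Q₀ = 18.92 vs Keq = 815.9 ⇒ Q<K, forward
Step 1:
                  J         X
  I         0.06098   0.07036
  C        -0.05016   0.02508
  E         0.01082   0.09544
  solve Keq expr → x = 0.02508; check Q = 815.9

Q₀ = 18.92; Q < K (proceeds forward)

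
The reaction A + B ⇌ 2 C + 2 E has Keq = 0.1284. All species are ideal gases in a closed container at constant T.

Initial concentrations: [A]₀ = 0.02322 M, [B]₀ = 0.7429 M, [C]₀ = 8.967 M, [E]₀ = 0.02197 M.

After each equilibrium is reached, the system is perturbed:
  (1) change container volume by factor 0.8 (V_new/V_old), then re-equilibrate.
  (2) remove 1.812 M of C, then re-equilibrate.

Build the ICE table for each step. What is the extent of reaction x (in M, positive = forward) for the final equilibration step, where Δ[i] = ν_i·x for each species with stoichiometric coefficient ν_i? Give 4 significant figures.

x = 5.6931e-04 M

Q₀ = 2.25 vs Keq = 0.1284 ⇒ Q>K, reverse
Step 1:
                   A          B          C          E
  init       0.02322     0.7429      8.967    0.02197
  Δ         0.007924   0.007924   -0.01585   -0.01585
  eq         0.03114     0.7508      8.951   0.006122
  solve Keq expr → x = -0.007924; check Q = 0.1284
Then change container volume by factor 0.8 (V_new/V_old).
Step 2:
                   A          B          C          E
  init       0.03893     0.9385      11.19   0.007652
  Δ       7.3483e-04 7.3483e-04   -0.00147   -0.00147
  eq         0.03967     0.9393      11.19   0.006182
  solve Keq expr → x = -7.3483e-04; check Q = 0.1284
Then remove 1.812 M of C.
Step 3:
                   A          B          C          E
  init       0.03967     0.9393      9.375   0.006182
  Δ       -5.6931e-04 -5.6931e-04   0.001139   0.001139
  eq          0.0391     0.9387      9.377   0.007321
  solve Keq expr → x = 5.6931e-04; check Q = 0.1284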